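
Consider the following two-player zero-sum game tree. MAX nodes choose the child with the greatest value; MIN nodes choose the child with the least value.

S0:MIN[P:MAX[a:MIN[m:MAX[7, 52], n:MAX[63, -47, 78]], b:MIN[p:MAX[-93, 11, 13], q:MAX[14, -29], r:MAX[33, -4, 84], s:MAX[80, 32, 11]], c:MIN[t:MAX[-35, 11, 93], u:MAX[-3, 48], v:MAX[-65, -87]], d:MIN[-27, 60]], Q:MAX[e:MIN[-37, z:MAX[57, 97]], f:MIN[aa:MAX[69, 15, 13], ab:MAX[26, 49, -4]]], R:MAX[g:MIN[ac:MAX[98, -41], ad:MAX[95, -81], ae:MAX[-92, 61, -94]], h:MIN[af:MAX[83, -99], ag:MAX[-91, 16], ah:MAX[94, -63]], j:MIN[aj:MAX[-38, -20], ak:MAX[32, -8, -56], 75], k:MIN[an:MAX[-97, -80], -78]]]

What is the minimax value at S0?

49

m (MAX): max(7, 52) = 52
n (MAX): max(63, -47, 78) = 78
a (MIN): min(52, 78) = 52
p (MAX): max(-93, 11, 13) = 13
q (MAX): max(14, -29) = 14
r (MAX): max(33, -4, 84) = 84
s (MAX): max(80, 32, 11) = 80
b (MIN): min(13, 14, 84, 80) = 13
t (MAX): max(-35, 11, 93) = 93
u (MAX): max(-3, 48) = 48
v (MAX): max(-65, -87) = -65
c (MIN): min(93, 48, -65) = -65
d (MIN): min(-27, 60) = -27
P (MAX): max(52, 13, -65, -27) = 52
z (MAX): max(57, 97) = 97
e (MIN): min(-37, 97) = -37
aa (MAX): max(69, 15, 13) = 69
ab (MAX): max(26, 49, -4) = 49
f (MIN): min(69, 49) = 49
Q (MAX): max(-37, 49) = 49
ac (MAX): max(98, -41) = 98
ad (MAX): max(95, -81) = 95
ae (MAX): max(-92, 61, -94) = 61
g (MIN): min(98, 95, 61) = 61
af (MAX): max(83, -99) = 83
ag (MAX): max(-91, 16) = 16
ah (MAX): max(94, -63) = 94
h (MIN): min(83, 16, 94) = 16
aj (MAX): max(-38, -20) = -20
ak (MAX): max(32, -8, -56) = 32
j (MIN): min(-20, 32, 75) = -20
an (MAX): max(-97, -80) = -80
k (MIN): min(-80, -78) = -80
R (MAX): max(61, 16, -20, -80) = 61
S0 (MIN): min(52, 49, 61) = 49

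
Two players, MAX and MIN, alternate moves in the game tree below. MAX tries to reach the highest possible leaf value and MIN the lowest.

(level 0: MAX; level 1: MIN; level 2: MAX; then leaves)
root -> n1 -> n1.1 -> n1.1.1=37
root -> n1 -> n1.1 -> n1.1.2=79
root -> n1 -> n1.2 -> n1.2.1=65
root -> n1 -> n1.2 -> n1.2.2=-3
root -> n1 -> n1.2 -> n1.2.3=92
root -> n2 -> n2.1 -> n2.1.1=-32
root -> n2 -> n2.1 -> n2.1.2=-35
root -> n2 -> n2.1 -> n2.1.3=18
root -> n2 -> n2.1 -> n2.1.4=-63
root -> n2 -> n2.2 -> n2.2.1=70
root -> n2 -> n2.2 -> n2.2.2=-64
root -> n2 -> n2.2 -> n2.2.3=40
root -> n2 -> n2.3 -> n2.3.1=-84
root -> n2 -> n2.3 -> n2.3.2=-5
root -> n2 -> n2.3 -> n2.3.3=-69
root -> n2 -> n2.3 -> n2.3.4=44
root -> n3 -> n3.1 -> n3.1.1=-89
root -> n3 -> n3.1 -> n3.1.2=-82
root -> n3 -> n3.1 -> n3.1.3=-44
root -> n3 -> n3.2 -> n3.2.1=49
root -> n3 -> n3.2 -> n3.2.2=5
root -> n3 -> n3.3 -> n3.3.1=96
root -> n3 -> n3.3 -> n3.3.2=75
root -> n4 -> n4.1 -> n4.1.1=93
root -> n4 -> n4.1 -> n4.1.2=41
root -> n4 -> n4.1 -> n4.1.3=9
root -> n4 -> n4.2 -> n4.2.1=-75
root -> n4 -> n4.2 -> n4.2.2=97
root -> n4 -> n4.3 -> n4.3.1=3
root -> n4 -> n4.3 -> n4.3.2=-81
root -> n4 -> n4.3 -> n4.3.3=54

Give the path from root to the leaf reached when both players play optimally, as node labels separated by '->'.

n1.1 (MAX): max(37, 79) = 79
n1.2 (MAX): max(65, -3, 92) = 92
n1 (MIN): min(79, 92) = 79
n2.1 (MAX): max(-32, -35, 18, -63) = 18
n2.2 (MAX): max(70, -64, 40) = 70
n2.3 (MAX): max(-84, -5, -69, 44) = 44
n2 (MIN): min(18, 70, 44) = 18
n3.1 (MAX): max(-89, -82, -44) = -44
n3.2 (MAX): max(49, 5) = 49
n3.3 (MAX): max(96, 75) = 96
n3 (MIN): min(-44, 49, 96) = -44
n4.1 (MAX): max(93, 41, 9) = 93
n4.2 (MAX): max(-75, 97) = 97
n4.3 (MAX): max(3, -81, 54) = 54
n4 (MIN): min(93, 97, 54) = 54
root (MAX): max(79, 18, -44, 54) = 79
At root, MAX picks n1 (highest: 79).
At n1, MIN picks n1.1 (lowest: 79).
At n1.1, MAX picks n1.1.2 (highest: 79).
Terminal value 79.

root -> n1 -> n1.1 -> n1.1.2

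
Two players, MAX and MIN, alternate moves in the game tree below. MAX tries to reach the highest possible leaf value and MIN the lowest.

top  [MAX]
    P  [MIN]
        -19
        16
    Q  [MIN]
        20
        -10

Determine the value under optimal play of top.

P (MIN): min(-19, 16) = -19
Q (MIN): min(20, -10) = -10
top (MAX): max(-19, -10) = -10

-10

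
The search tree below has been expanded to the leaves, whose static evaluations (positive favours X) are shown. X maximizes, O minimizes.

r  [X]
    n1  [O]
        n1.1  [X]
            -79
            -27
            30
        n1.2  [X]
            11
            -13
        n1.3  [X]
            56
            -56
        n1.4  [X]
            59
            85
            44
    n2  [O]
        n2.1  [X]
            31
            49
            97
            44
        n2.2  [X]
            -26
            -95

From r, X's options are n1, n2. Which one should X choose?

n1.1 (X): max(-79, -27, 30) = 30
n1.2 (X): max(11, -13) = 11
n1.3 (X): max(56, -56) = 56
n1.4 (X): max(59, 85, 44) = 85
n1 (O): min(30, 11, 56, 85) = 11
n2.1 (X): max(31, 49, 97, 44) = 97
n2.2 (X): max(-26, -95) = -26
n2 (O): min(97, -26) = -26
r (X): max(11, -26) = 11
X at r wants the highest of {n1=11, n2=-26}, so chooses n1.

n1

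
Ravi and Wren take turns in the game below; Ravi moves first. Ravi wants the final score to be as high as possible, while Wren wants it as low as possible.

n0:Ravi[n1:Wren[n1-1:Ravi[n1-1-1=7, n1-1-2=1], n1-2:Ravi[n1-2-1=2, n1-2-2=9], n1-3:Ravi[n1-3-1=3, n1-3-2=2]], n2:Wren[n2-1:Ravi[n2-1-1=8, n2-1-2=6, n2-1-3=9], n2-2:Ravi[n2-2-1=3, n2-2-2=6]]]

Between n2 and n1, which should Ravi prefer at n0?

n2

n2-1 (Ravi): max(8, 6, 9) = 9
n2-2 (Ravi): max(3, 6) = 6
n2 (Wren): min(9, 6) = 6
n1-1 (Ravi): max(7, 1) = 7
n1-2 (Ravi): max(2, 9) = 9
n1-3 (Ravi): max(3, 2) = 3
n1 (Wren): min(7, 9, 3) = 3
Ravi prefers the higher value; n2=6, n1=3. n2 is better since 6 > 3.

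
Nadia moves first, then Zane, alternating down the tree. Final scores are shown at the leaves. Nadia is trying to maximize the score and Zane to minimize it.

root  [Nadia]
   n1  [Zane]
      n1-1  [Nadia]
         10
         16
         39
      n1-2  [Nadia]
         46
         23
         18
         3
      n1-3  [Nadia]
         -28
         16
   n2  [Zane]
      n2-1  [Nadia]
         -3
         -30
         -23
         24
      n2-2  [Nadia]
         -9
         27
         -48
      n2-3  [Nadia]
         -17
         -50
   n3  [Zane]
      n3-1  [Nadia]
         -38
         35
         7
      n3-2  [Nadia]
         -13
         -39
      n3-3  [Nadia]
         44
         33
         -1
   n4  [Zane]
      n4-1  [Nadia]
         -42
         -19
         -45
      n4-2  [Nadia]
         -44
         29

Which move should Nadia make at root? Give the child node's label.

n1

n1-1 (Nadia): max(10, 16, 39) = 39
n1-2 (Nadia): max(46, 23, 18, 3) = 46
n1-3 (Nadia): max(-28, 16) = 16
n1 (Zane): min(39, 46, 16) = 16
n2-1 (Nadia): max(-3, -30, -23, 24) = 24
n2-2 (Nadia): max(-9, 27, -48) = 27
n2-3 (Nadia): max(-17, -50) = -17
n2 (Zane): min(24, 27, -17) = -17
n3-1 (Nadia): max(-38, 35, 7) = 35
n3-2 (Nadia): max(-13, -39) = -13
n3-3 (Nadia): max(44, 33, -1) = 44
n3 (Zane): min(35, -13, 44) = -13
n4-1 (Nadia): max(-42, -19, -45) = -19
n4-2 (Nadia): max(-44, 29) = 29
n4 (Zane): min(-19, 29) = -19
root (Nadia): max(16, -17, -13, -19) = 16
Nadia at root wants the highest of {n1=16, n2=-17, n3=-13, n4=-19}, so chooses n1.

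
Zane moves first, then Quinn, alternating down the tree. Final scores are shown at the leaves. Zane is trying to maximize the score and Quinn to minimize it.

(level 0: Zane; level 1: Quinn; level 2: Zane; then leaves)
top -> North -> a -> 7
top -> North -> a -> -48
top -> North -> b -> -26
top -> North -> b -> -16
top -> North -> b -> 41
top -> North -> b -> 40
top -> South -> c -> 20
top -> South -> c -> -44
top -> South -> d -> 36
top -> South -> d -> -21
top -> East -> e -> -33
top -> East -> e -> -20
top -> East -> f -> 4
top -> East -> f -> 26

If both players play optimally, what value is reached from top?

20

a (Zane): max(7, -48) = 7
b (Zane): max(-26, -16, 41, 40) = 41
North (Quinn): min(7, 41) = 7
c (Zane): max(20, -44) = 20
d (Zane): max(36, -21) = 36
South (Quinn): min(20, 36) = 20
e (Zane): max(-33, -20) = -20
f (Zane): max(4, 26) = 26
East (Quinn): min(-20, 26) = -20
top (Zane): max(7, 20, -20) = 20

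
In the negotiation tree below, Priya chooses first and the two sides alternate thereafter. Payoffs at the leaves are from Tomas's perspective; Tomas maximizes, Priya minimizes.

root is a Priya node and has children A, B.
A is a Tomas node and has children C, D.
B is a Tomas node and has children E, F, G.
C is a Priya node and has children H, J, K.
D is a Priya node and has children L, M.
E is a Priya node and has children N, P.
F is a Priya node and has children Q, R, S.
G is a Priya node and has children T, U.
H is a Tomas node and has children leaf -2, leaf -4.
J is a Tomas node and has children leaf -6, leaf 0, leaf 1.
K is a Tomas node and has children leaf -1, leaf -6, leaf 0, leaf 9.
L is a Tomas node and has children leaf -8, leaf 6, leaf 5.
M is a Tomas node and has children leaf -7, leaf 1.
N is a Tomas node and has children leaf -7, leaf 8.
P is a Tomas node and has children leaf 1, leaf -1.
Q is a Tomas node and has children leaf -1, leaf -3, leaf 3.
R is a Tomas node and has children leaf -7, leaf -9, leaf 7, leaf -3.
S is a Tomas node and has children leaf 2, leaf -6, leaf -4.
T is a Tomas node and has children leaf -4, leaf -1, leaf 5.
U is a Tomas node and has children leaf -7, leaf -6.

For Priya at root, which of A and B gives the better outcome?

H (Tomas): max(-2, -4) = -2
J (Tomas): max(-6, 0, 1) = 1
K (Tomas): max(-1, -6, 0, 9) = 9
C (Priya): min(-2, 1, 9) = -2
L (Tomas): max(-8, 6, 5) = 6
M (Tomas): max(-7, 1) = 1
D (Priya): min(6, 1) = 1
A (Tomas): max(-2, 1) = 1
N (Tomas): max(-7, 8) = 8
P (Tomas): max(1, -1) = 1
E (Priya): min(8, 1) = 1
Q (Tomas): max(-1, -3, 3) = 3
R (Tomas): max(-7, -9, 7, -3) = 7
S (Tomas): max(2, -6, -4) = 2
F (Priya): min(3, 7, 2) = 2
T (Tomas): max(-4, -1, 5) = 5
U (Tomas): max(-7, -6) = -6
G (Priya): min(5, -6) = -6
B (Tomas): max(1, 2, -6) = 2
Priya prefers the lower value; A=1, B=2. A is better since 1 < 2.

A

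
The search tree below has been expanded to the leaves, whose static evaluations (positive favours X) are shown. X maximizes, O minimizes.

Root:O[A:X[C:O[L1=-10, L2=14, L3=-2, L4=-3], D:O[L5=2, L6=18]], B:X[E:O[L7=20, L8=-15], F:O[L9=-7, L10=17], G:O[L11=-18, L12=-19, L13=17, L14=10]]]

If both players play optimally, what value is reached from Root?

C (O): min(-10, 14, -2, -3) = -10
D (O): min(2, 18) = 2
A (X): max(-10, 2) = 2
E (O): min(20, -15) = -15
F (O): min(-7, 17) = -7
G (O): min(-18, -19, 17, 10) = -19
B (X): max(-15, -7, -19) = -7
Root (O): min(2, -7) = -7

-7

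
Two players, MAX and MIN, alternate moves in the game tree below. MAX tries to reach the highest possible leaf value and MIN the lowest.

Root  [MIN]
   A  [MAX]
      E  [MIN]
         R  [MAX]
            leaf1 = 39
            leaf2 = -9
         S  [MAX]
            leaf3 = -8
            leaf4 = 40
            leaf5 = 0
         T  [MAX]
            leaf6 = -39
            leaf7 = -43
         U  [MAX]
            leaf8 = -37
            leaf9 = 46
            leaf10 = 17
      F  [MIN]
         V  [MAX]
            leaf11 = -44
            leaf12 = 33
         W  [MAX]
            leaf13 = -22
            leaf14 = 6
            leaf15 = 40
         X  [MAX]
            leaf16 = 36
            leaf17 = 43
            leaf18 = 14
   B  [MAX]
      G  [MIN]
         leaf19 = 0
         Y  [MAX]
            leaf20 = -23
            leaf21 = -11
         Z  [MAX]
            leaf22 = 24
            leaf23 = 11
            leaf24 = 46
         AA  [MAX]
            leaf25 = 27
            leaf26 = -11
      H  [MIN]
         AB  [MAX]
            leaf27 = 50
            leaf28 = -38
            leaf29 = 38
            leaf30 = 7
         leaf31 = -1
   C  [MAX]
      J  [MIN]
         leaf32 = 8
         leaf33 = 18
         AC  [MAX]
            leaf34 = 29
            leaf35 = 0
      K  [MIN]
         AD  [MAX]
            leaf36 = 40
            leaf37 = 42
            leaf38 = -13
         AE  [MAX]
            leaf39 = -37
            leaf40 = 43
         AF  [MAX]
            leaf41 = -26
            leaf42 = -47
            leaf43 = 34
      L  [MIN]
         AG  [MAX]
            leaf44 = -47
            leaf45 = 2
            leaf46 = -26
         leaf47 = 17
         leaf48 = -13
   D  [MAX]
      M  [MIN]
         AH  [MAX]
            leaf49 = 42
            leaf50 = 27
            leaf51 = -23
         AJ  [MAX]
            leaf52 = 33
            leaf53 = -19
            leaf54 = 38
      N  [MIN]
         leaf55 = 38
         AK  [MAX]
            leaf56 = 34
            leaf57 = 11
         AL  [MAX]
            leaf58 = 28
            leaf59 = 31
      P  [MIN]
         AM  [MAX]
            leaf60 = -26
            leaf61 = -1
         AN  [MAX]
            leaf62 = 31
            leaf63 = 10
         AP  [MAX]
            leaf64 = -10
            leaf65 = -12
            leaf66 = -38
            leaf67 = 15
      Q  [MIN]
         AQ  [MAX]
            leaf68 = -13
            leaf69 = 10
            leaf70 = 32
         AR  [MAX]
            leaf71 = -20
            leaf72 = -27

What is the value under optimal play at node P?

-1

AM (MAX): max(-26, -1) = -1
AN (MAX): max(31, 10) = 31
AP (MAX): max(-10, -12, -38, 15) = 15
P (MIN): min(-1, 31, 15) = -1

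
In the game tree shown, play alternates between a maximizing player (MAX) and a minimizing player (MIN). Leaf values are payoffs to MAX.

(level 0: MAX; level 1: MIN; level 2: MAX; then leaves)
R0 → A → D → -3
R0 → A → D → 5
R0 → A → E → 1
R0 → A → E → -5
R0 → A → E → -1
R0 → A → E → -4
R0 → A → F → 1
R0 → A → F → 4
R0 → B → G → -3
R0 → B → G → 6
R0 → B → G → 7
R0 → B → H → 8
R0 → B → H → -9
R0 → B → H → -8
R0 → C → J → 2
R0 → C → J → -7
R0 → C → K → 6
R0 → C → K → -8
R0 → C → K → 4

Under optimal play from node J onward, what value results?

J (MAX): max(2, -7) = 2

2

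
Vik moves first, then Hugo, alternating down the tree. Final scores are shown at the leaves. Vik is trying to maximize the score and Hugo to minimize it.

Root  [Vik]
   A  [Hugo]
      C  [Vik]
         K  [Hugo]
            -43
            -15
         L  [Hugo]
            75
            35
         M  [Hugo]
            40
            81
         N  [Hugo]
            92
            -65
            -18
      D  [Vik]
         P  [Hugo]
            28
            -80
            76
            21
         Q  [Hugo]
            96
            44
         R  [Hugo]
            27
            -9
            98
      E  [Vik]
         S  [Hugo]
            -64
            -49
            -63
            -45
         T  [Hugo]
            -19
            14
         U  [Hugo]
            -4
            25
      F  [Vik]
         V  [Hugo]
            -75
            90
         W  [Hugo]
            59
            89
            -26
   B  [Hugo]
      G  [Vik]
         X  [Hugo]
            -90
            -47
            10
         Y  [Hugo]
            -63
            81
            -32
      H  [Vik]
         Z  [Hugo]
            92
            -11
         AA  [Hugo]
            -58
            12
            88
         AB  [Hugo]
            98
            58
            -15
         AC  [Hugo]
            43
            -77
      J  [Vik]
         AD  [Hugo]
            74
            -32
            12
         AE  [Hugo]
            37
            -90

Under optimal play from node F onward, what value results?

V (Hugo): min(-75, 90) = -75
W (Hugo): min(59, 89, -26) = -26
F (Vik): max(-75, -26) = -26

-26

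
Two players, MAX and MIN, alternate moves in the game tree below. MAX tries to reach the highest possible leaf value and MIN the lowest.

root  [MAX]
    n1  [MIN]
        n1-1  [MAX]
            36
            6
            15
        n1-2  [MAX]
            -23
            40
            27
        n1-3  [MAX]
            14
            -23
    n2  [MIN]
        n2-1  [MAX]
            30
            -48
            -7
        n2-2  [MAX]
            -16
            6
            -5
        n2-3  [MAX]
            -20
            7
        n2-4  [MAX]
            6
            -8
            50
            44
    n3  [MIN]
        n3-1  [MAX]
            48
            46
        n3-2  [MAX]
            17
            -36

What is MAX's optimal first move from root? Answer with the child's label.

n1-1 (MAX): max(36, 6, 15) = 36
n1-2 (MAX): max(-23, 40, 27) = 40
n1-3 (MAX): max(14, -23) = 14
n1 (MIN): min(36, 40, 14) = 14
n2-1 (MAX): max(30, -48, -7) = 30
n2-2 (MAX): max(-16, 6, -5) = 6
n2-3 (MAX): max(-20, 7) = 7
n2-4 (MAX): max(6, -8, 50, 44) = 50
n2 (MIN): min(30, 6, 7, 50) = 6
n3-1 (MAX): max(48, 46) = 48
n3-2 (MAX): max(17, -36) = 17
n3 (MIN): min(48, 17) = 17
root (MAX): max(14, 6, 17) = 17
MAX at root wants the highest of {n1=14, n2=6, n3=17}, so chooses n3.

n3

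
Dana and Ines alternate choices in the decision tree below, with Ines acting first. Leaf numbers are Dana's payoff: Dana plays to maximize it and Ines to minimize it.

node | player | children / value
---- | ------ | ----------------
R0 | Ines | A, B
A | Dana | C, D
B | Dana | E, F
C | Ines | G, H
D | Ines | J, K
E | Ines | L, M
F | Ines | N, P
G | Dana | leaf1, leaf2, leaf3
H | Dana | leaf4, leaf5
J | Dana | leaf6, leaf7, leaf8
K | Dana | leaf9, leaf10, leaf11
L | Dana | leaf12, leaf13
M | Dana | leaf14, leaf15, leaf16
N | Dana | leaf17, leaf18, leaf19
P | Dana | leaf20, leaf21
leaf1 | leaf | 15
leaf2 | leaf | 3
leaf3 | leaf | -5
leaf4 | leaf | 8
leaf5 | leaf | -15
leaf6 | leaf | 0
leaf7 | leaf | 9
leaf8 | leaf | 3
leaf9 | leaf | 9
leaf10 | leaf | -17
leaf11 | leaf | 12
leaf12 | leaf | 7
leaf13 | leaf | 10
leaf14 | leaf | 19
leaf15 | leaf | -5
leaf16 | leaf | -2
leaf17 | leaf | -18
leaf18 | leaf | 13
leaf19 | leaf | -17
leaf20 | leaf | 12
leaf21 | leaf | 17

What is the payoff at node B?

L (Dana): max(7, 10) = 10
M (Dana): max(19, -5, -2) = 19
E (Ines): min(10, 19) = 10
N (Dana): max(-18, 13, -17) = 13
P (Dana): max(12, 17) = 17
F (Ines): min(13, 17) = 13
B (Dana): max(10, 13) = 13

13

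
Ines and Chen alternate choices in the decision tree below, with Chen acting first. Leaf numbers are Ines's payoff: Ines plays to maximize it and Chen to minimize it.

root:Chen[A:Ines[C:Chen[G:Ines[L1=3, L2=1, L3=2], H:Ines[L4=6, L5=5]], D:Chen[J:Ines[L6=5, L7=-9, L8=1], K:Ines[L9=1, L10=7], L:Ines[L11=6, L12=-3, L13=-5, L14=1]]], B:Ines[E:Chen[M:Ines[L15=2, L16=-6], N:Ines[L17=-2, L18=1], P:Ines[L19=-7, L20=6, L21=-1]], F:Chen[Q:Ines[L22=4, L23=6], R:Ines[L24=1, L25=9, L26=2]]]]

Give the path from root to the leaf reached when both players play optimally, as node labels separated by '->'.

G (Ines): max(3, 1, 2) = 3
H (Ines): max(6, 5) = 6
C (Chen): min(3, 6) = 3
J (Ines): max(5, -9, 1) = 5
K (Ines): max(1, 7) = 7
L (Ines): max(6, -3, -5, 1) = 6
D (Chen): min(5, 7, 6) = 5
A (Ines): max(3, 5) = 5
M (Ines): max(2, -6) = 2
N (Ines): max(-2, 1) = 1
P (Ines): max(-7, 6, -1) = 6
E (Chen): min(2, 1, 6) = 1
Q (Ines): max(4, 6) = 6
R (Ines): max(1, 9, 2) = 9
F (Chen): min(6, 9) = 6
B (Ines): max(1, 6) = 6
root (Chen): min(5, 6) = 5
At root, Chen picks A (lowest: 5).
At A, Ines picks D (highest: 5).
At D, Chen picks J (lowest: 5).
At J, Ines picks L6 (highest: 5).
Terminal value 5.

root -> A -> D -> J -> L6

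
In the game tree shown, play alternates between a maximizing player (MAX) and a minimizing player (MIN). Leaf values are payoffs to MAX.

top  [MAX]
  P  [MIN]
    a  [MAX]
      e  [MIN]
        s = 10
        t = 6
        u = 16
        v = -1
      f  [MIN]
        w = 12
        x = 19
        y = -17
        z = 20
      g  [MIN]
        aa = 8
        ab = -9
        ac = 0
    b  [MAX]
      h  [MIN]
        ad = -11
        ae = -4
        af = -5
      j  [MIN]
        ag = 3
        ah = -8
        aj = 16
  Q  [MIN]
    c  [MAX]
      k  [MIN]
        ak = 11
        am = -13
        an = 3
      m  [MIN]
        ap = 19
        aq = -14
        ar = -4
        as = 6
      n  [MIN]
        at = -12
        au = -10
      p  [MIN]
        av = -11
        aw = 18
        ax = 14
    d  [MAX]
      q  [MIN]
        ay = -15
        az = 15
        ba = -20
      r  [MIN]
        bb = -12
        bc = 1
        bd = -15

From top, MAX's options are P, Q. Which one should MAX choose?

P

e (MIN): min(10, 6, 16, -1) = -1
f (MIN): min(12, 19, -17, 20) = -17
g (MIN): min(8, -9, 0) = -9
a (MAX): max(-1, -17, -9) = -1
h (MIN): min(-11, -4, -5) = -11
j (MIN): min(3, -8, 16) = -8
b (MAX): max(-11, -8) = -8
P (MIN): min(-1, -8) = -8
k (MIN): min(11, -13, 3) = -13
m (MIN): min(19, -14, -4, 6) = -14
n (MIN): min(-12, -10) = -12
p (MIN): min(-11, 18, 14) = -11
c (MAX): max(-13, -14, -12, -11) = -11
q (MIN): min(-15, 15, -20) = -20
r (MIN): min(-12, 1, -15) = -15
d (MAX): max(-20, -15) = -15
Q (MIN): min(-11, -15) = -15
top (MAX): max(-8, -15) = -8
MAX at top wants the highest of {P=-8, Q=-15}, so chooses P.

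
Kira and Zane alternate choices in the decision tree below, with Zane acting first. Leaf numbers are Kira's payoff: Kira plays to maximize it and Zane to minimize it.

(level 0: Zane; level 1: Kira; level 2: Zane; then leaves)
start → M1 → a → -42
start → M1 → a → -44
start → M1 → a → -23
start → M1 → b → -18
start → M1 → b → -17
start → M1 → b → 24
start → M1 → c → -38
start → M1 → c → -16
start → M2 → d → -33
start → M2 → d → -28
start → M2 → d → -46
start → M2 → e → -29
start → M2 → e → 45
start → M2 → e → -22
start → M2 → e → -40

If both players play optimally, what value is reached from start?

a (Zane): min(-42, -44, -23) = -44
b (Zane): min(-18, -17, 24) = -18
c (Zane): min(-38, -16) = -38
M1 (Kira): max(-44, -18, -38) = -18
d (Zane): min(-33, -28, -46) = -46
e (Zane): min(-29, 45, -22, -40) = -40
M2 (Kira): max(-46, -40) = -40
start (Zane): min(-18, -40) = -40

-40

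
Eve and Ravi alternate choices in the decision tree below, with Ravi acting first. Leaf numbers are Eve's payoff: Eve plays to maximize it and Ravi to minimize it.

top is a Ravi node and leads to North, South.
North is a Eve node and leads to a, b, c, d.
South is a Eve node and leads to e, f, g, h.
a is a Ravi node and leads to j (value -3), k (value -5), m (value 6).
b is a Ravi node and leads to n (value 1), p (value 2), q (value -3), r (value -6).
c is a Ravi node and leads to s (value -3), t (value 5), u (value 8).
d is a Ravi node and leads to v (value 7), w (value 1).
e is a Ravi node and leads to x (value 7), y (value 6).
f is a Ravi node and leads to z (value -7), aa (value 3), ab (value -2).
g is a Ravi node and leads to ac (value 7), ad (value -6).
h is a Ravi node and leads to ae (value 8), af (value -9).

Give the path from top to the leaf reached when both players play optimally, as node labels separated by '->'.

top -> North -> d -> w

a (Ravi): min(-3, -5, 6) = -5
b (Ravi): min(1, 2, -3, -6) = -6
c (Ravi): min(-3, 5, 8) = -3
d (Ravi): min(7, 1) = 1
North (Eve): max(-5, -6, -3, 1) = 1
e (Ravi): min(7, 6) = 6
f (Ravi): min(-7, 3, -2) = -7
g (Ravi): min(7, -6) = -6
h (Ravi): min(8, -9) = -9
South (Eve): max(6, -7, -6, -9) = 6
top (Ravi): min(1, 6) = 1
At top, Ravi picks North (lowest: 1).
At North, Eve picks d (highest: 1).
At d, Ravi picks w (lowest: 1).
Terminal value 1.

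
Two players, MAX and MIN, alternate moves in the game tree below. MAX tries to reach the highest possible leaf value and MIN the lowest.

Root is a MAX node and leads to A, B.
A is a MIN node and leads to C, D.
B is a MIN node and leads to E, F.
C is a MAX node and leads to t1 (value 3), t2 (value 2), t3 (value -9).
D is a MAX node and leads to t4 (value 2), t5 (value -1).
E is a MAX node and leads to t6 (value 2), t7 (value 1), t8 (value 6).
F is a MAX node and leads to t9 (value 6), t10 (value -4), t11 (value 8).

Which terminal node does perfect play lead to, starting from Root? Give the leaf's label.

C (MAX): max(3, 2, -9) = 3
D (MAX): max(2, -1) = 2
A (MIN): min(3, 2) = 2
E (MAX): max(2, 1, 6) = 6
F (MAX): max(6, -4, 8) = 8
B (MIN): min(6, 8) = 6
Root (MAX): max(2, 6) = 6
At Root, MAX picks B (highest: 6).
At B, MIN picks E (lowest: 6).
At E, MAX picks t8 (highest: 6).
Terminal value 6.

t8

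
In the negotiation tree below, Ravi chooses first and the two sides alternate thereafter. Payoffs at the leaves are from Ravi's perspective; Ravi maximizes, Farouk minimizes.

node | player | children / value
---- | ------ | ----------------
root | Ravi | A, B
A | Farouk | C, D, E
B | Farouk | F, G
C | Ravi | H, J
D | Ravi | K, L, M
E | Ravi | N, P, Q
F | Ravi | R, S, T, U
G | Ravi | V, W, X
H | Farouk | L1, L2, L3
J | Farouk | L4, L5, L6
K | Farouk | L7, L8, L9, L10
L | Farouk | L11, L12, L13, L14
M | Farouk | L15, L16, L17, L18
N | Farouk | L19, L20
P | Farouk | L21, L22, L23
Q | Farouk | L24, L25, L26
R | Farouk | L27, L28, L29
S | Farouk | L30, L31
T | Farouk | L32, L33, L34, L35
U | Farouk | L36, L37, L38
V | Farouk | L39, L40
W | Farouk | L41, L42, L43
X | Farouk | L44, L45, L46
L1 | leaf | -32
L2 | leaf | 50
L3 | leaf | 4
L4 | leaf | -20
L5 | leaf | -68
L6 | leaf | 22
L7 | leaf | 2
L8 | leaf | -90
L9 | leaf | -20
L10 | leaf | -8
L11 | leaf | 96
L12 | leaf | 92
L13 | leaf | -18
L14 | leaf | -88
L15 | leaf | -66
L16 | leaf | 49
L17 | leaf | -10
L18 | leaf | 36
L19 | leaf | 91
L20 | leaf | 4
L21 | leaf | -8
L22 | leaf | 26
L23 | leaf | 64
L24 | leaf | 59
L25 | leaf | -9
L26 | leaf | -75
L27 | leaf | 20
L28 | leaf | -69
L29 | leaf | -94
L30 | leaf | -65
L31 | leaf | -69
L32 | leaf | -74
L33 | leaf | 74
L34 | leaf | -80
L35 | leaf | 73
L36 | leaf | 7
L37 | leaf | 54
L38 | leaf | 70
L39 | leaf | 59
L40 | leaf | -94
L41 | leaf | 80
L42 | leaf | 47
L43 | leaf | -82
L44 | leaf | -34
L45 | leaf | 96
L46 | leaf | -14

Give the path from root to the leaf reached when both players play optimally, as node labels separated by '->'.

root -> B -> G -> X -> L44

H (Farouk): min(-32, 50, 4) = -32
J (Farouk): min(-20, -68, 22) = -68
C (Ravi): max(-32, -68) = -32
K (Farouk): min(2, -90, -20, -8) = -90
L (Farouk): min(96, 92, -18, -88) = -88
M (Farouk): min(-66, 49, -10, 36) = -66
D (Ravi): max(-90, -88, -66) = -66
N (Farouk): min(91, 4) = 4
P (Farouk): min(-8, 26, 64) = -8
Q (Farouk): min(59, -9, -75) = -75
E (Ravi): max(4, -8, -75) = 4
A (Farouk): min(-32, -66, 4) = -66
R (Farouk): min(20, -69, -94) = -94
S (Farouk): min(-65, -69) = -69
T (Farouk): min(-74, 74, -80, 73) = -80
U (Farouk): min(7, 54, 70) = 7
F (Ravi): max(-94, -69, -80, 7) = 7
V (Farouk): min(59, -94) = -94
W (Farouk): min(80, 47, -82) = -82
X (Farouk): min(-34, 96, -14) = -34
G (Ravi): max(-94, -82, -34) = -34
B (Farouk): min(7, -34) = -34
root (Ravi): max(-66, -34) = -34
At root, Ravi picks B (highest: -34).
At B, Farouk picks G (lowest: -34).
At G, Ravi picks X (highest: -34).
At X, Farouk picks L44 (lowest: -34).
Terminal value -34.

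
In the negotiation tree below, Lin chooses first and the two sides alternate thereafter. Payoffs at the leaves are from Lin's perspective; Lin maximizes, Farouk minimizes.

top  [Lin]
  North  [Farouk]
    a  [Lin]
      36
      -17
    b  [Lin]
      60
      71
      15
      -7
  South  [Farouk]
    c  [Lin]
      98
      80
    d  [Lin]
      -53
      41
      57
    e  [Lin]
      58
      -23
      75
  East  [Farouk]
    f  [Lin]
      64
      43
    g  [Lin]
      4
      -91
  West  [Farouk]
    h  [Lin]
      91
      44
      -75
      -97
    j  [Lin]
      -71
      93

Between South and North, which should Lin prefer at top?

c (Lin): max(98, 80) = 98
d (Lin): max(-53, 41, 57) = 57
e (Lin): max(58, -23, 75) = 75
South (Farouk): min(98, 57, 75) = 57
a (Lin): max(36, -17) = 36
b (Lin): max(60, 71, 15, -7) = 71
North (Farouk): min(36, 71) = 36
Lin prefers the higher value; South=57, North=36. South is better since 57 > 36.

South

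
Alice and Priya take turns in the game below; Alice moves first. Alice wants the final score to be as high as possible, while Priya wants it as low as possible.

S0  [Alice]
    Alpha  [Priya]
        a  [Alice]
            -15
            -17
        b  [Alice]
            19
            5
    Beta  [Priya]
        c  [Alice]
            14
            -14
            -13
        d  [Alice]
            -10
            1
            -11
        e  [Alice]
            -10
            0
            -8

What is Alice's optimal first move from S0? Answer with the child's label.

a (Alice): max(-15, -17) = -15
b (Alice): max(19, 5) = 19
Alpha (Priya): min(-15, 19) = -15
c (Alice): max(14, -14, -13) = 14
d (Alice): max(-10, 1, -11) = 1
e (Alice): max(-10, 0, -8) = 0
Beta (Priya): min(14, 1, 0) = 0
S0 (Alice): max(-15, 0) = 0
Alice at S0 wants the highest of {Alpha=-15, Beta=0}, so chooses Beta.

Beta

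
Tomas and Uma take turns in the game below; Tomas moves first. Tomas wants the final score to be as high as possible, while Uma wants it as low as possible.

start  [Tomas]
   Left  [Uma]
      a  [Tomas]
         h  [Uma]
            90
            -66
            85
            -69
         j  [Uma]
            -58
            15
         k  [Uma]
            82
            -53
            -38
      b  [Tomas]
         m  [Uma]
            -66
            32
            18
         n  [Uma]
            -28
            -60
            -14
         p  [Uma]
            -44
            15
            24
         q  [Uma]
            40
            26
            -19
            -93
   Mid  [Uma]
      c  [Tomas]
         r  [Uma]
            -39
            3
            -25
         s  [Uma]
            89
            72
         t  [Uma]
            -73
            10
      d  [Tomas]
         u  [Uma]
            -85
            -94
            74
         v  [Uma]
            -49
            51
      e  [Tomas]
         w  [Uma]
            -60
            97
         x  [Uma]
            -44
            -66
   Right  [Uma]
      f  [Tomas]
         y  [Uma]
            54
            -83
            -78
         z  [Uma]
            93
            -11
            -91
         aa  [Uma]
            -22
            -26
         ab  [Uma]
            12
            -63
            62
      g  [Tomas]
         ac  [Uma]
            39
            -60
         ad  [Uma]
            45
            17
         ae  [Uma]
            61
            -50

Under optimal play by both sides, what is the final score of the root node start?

-26

h (Uma): min(90, -66, 85, -69) = -69
j (Uma): min(-58, 15) = -58
k (Uma): min(82, -53, -38) = -53
a (Tomas): max(-69, -58, -53) = -53
m (Uma): min(-66, 32, 18) = -66
n (Uma): min(-28, -60, -14) = -60
p (Uma): min(-44, 15, 24) = -44
q (Uma): min(40, 26, -19, -93) = -93
b (Tomas): max(-66, -60, -44, -93) = -44
Left (Uma): min(-53, -44) = -53
r (Uma): min(-39, 3, -25) = -39
s (Uma): min(89, 72) = 72
t (Uma): min(-73, 10) = -73
c (Tomas): max(-39, 72, -73) = 72
u (Uma): min(-85, -94, 74) = -94
v (Uma): min(-49, 51) = -49
d (Tomas): max(-94, -49) = -49
w (Uma): min(-60, 97) = -60
x (Uma): min(-44, -66) = -66
e (Tomas): max(-60, -66) = -60
Mid (Uma): min(72, -49, -60) = -60
y (Uma): min(54, -83, -78) = -83
z (Uma): min(93, -11, -91) = -91
aa (Uma): min(-22, -26) = -26
ab (Uma): min(12, -63, 62) = -63
f (Tomas): max(-83, -91, -26, -63) = -26
ac (Uma): min(39, -60) = -60
ad (Uma): min(45, 17) = 17
ae (Uma): min(61, -50) = -50
g (Tomas): max(-60, 17, -50) = 17
Right (Uma): min(-26, 17) = -26
start (Tomas): max(-53, -60, -26) = -26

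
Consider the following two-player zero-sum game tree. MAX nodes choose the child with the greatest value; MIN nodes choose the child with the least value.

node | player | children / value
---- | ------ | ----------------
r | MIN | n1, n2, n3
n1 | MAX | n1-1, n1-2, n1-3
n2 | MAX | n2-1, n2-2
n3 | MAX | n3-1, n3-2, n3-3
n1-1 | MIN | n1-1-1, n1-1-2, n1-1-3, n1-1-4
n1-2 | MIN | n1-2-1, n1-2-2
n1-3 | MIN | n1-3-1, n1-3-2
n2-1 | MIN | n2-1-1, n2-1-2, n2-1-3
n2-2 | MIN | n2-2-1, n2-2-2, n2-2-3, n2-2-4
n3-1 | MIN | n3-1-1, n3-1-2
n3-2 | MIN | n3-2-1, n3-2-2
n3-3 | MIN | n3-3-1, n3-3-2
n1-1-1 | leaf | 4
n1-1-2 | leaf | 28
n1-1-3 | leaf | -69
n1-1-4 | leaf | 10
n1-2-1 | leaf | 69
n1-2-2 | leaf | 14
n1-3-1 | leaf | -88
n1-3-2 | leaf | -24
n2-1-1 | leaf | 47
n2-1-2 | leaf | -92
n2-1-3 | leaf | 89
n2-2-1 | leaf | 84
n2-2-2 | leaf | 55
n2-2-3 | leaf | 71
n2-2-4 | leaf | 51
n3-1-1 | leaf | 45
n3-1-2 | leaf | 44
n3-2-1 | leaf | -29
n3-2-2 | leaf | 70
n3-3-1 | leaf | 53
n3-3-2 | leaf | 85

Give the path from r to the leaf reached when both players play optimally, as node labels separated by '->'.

r -> n1 -> n1-2 -> n1-2-2

n1-1 (MIN): min(4, 28, -69, 10) = -69
n1-2 (MIN): min(69, 14) = 14
n1-3 (MIN): min(-88, -24) = -88
n1 (MAX): max(-69, 14, -88) = 14
n2-1 (MIN): min(47, -92, 89) = -92
n2-2 (MIN): min(84, 55, 71, 51) = 51
n2 (MAX): max(-92, 51) = 51
n3-1 (MIN): min(45, 44) = 44
n3-2 (MIN): min(-29, 70) = -29
n3-3 (MIN): min(53, 85) = 53
n3 (MAX): max(44, -29, 53) = 53
r (MIN): min(14, 51, 53) = 14
At r, MIN picks n1 (lowest: 14).
At n1, MAX picks n1-2 (highest: 14).
At n1-2, MIN picks n1-2-2 (lowest: 14).
Terminal value 14.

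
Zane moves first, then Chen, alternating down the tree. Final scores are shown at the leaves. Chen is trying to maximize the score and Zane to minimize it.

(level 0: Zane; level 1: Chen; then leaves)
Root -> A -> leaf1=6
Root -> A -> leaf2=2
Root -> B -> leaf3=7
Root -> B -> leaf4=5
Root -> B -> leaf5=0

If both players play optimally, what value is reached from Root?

6

A (Chen): max(6, 2) = 6
B (Chen): max(7, 5, 0) = 7
Root (Zane): min(6, 7) = 6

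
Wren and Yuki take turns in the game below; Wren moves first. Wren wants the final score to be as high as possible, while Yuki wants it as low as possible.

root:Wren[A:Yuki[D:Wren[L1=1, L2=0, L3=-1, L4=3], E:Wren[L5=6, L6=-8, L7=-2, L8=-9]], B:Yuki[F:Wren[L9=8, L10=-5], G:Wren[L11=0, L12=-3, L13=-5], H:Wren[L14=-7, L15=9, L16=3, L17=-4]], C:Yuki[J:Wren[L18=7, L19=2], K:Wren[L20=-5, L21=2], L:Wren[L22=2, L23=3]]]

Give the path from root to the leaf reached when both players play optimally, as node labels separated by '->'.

root -> A -> D -> L4

D (Wren): max(1, 0, -1, 3) = 3
E (Wren): max(6, -8, -2, -9) = 6
A (Yuki): min(3, 6) = 3
F (Wren): max(8, -5) = 8
G (Wren): max(0, -3, -5) = 0
H (Wren): max(-7, 9, 3, -4) = 9
B (Yuki): min(8, 0, 9) = 0
J (Wren): max(7, 2) = 7
K (Wren): max(-5, 2) = 2
L (Wren): max(2, 3) = 3
C (Yuki): min(7, 2, 3) = 2
root (Wren): max(3, 0, 2) = 3
At root, Wren picks A (highest: 3).
At A, Yuki picks D (lowest: 3).
At D, Wren picks L4 (highest: 3).
Terminal value 3.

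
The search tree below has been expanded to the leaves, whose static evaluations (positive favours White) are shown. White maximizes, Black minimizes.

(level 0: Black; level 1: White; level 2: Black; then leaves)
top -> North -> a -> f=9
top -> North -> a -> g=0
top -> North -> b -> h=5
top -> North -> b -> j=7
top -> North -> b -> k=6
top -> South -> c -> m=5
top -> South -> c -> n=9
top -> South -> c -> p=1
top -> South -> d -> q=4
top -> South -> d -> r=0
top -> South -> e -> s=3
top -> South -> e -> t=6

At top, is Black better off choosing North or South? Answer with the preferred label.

a (Black): min(9, 0) = 0
b (Black): min(5, 7, 6) = 5
North (White): max(0, 5) = 5
c (Black): min(5, 9, 1) = 1
d (Black): min(4, 0) = 0
e (Black): min(3, 6) = 3
South (White): max(1, 0, 3) = 3
Black prefers the lower value; North=5, South=3. South is better since 3 < 5.

South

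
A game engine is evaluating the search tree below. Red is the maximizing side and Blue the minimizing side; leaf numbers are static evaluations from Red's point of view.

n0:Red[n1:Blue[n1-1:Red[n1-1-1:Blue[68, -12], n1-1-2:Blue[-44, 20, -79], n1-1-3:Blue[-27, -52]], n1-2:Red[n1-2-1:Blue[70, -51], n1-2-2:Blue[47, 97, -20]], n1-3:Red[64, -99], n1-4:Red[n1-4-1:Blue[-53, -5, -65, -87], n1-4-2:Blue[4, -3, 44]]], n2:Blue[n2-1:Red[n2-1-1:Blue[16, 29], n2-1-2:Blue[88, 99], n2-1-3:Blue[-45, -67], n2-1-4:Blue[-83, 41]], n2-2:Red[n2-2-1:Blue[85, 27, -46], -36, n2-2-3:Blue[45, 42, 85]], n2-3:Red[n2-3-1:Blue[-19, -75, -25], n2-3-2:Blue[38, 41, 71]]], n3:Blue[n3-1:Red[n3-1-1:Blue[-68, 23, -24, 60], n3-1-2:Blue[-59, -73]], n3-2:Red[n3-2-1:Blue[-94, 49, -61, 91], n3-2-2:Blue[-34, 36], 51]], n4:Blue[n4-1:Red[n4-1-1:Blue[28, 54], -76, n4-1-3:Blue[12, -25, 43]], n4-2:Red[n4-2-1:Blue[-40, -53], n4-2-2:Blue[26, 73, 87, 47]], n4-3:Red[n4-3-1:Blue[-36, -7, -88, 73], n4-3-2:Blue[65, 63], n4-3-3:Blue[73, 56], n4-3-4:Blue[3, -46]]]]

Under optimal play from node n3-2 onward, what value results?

51

n3-2-1 (Blue): min(-94, 49, -61, 91) = -94
n3-2-2 (Blue): min(-34, 36) = -34
n3-2 (Red): max(-94, -34, 51) = 51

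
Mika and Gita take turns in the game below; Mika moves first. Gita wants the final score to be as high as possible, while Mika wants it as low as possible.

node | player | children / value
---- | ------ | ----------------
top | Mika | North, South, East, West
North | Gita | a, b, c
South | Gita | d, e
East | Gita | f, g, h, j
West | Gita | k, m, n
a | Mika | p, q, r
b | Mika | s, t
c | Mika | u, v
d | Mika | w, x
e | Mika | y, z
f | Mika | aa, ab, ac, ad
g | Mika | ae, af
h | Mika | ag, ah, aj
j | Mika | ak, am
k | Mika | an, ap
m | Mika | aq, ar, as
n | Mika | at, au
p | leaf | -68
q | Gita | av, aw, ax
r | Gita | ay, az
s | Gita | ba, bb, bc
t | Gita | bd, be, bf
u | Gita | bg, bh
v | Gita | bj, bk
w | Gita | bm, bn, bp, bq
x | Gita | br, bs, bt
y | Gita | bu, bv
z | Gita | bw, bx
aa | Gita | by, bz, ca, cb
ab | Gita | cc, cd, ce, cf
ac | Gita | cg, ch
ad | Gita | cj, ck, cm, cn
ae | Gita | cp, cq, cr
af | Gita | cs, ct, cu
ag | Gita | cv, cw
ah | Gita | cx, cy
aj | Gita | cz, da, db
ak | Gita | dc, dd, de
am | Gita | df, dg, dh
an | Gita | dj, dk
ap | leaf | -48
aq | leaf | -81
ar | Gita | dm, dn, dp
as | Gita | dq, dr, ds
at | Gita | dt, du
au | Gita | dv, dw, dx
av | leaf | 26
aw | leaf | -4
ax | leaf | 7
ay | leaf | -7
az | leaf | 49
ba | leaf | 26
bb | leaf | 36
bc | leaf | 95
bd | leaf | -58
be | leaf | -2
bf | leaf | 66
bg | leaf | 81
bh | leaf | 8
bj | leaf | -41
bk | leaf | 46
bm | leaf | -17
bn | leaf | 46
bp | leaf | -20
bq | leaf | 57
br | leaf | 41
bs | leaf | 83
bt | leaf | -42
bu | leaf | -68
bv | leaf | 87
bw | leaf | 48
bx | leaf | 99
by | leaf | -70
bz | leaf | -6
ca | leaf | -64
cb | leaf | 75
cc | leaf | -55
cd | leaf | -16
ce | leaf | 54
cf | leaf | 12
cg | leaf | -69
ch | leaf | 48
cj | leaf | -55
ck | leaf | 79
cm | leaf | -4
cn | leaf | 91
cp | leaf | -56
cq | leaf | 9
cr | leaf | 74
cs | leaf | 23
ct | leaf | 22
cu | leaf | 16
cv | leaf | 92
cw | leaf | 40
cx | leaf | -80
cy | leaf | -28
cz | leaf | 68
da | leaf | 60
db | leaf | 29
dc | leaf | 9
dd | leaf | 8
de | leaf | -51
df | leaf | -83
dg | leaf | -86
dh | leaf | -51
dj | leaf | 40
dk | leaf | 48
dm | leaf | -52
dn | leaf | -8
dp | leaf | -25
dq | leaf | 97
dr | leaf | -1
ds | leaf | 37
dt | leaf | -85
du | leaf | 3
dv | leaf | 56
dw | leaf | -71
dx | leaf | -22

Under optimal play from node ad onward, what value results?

91

ad (Gita): max(-55, 79, -4, 91) = 91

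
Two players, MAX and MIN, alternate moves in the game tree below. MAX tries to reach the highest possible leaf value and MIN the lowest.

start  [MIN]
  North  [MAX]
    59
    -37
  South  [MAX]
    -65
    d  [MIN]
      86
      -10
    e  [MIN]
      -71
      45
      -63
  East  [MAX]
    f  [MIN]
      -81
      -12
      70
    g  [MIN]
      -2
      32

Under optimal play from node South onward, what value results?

-10

d (MIN): min(86, -10) = -10
e (MIN): min(-71, 45, -63) = -71
South (MAX): max(-65, -10, -71) = -10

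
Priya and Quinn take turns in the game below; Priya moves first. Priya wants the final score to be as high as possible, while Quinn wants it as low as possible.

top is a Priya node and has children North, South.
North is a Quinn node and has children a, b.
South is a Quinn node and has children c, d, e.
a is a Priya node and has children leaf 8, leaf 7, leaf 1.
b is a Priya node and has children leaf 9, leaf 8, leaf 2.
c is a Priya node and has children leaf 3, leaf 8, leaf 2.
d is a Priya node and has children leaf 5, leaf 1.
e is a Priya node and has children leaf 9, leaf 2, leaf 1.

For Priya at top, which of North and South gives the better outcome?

a (Priya): max(8, 7, 1) = 8
b (Priya): max(9, 8, 2) = 9
North (Quinn): min(8, 9) = 8
c (Priya): max(3, 8, 2) = 8
d (Priya): max(5, 1) = 5
e (Priya): max(9, 2, 1) = 9
South (Quinn): min(8, 5, 9) = 5
Priya prefers the higher value; North=8, South=5. North is better since 8 > 5.

North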